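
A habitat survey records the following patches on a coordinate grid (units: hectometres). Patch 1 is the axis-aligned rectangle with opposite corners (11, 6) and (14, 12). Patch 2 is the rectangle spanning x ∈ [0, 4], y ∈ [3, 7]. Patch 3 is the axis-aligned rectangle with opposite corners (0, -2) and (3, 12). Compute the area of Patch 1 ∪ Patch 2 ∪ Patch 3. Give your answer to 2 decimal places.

64.00

By inclusion–exclusion:
Individual areas: |Patch 1| = 18, |Patch 2| = 16, |Patch 3| = 42.
|Patch 1∩Patch 2| = 0 (no overlap).
|Patch 1∩Patch 3| = 0 (no overlap).
|Patch 2∩Patch 3|: x∈[0,3], y∈[3,7] → 3·4 = 12.
|Patch 1∩Patch 2∩Patch 3| = 0.
|Patch 1 ∪ Patch 2 ∪ Patch 3| = 76 − 12 + 0 = 64.00.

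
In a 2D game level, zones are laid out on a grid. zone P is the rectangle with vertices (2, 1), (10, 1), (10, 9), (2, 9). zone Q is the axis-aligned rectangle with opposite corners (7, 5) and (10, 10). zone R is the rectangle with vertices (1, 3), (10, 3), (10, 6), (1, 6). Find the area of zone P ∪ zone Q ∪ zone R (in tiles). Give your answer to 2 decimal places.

By inclusion–exclusion:
Individual areas: |zone P| = 64, |zone Q| = 15, |zone R| = 27.
|zone P∩zone Q|: x∈[7,10], y∈[5,9] → 3·4 = 12.
|zone P∩zone R|: x∈[2,10], y∈[3,6] → 8·3 = 24.
|zone Q∩zone R|: x∈[7,10], y∈[5,6] → 3·1 = 3.
|zone P∩zone Q∩zone R| = 3.
|zone P ∪ zone Q ∪ zone R| = 106 − 39 + 3 = 70.00.

70.00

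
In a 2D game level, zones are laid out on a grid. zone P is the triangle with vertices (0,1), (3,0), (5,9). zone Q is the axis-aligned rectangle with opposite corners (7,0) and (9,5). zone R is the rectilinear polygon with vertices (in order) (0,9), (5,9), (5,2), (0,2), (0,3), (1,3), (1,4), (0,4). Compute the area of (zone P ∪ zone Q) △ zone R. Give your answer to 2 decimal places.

38.76

|zone P ∪ zone Q| = 24.5.
|(zone P ∪ zone Q) ∩ zone R| = 9.8681.
|(zone P ∪ zone Q) △ zone R| = 24.5 + 34 − 19.7361 = 38.76.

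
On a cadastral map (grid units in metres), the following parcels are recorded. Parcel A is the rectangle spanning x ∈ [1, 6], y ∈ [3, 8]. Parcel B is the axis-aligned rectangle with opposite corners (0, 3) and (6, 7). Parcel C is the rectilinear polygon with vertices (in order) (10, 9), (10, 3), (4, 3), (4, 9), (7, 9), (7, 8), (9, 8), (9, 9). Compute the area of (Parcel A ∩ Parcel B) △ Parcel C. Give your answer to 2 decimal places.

|Parcel A ∩ Parcel B| = 20.
|(Parcel A ∩ Parcel B) ∩ Parcel C| = 8.
|(Parcel A ∩ Parcel B) △ Parcel C| = 20 + 34 − 16 = 38.00.

38.00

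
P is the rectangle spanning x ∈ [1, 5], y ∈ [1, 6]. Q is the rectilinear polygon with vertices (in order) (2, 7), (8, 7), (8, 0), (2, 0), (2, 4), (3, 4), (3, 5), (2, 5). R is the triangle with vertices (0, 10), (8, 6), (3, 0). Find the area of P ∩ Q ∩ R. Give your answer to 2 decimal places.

12.37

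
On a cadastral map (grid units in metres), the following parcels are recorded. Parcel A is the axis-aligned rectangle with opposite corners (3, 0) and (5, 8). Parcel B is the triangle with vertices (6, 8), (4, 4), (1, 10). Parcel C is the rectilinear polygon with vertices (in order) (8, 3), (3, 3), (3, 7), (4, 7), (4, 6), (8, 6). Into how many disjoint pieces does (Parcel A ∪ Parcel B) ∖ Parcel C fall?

2

(Parcel A ∪ Parcel B) ∖ Parcel C splits into 2 disjoint pieces (area 6, area 9).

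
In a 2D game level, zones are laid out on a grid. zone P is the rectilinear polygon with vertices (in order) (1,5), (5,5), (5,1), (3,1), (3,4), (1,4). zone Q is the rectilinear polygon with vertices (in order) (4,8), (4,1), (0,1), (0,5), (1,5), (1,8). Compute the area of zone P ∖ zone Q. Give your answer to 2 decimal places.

|zone P| = 10, |zone P∩zone Q| = 6.
|zone P ∖ zone Q| = |zone P| − |zone P∩zone Q| = 10 − 6 = 4.00.

4.00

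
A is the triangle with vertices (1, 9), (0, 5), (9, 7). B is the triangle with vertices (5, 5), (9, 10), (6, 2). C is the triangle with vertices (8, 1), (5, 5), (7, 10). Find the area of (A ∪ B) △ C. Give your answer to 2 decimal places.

|A ∪ B| = 24.4197.
|(A ∪ B) ∩ C| = 6.4343.
|(A ∪ B) △ C| = 24.4197 + 11.5 − 12.8686 = 23.05.

23.05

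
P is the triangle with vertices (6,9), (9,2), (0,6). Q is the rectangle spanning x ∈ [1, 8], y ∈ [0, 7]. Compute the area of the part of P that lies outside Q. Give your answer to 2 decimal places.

6.27

|P| = 25.5, |P∩Q| = 19.2262.
|P ∖ Q| = |P| − |P∩Q| = 25.5 − 19.2262 = 6.27.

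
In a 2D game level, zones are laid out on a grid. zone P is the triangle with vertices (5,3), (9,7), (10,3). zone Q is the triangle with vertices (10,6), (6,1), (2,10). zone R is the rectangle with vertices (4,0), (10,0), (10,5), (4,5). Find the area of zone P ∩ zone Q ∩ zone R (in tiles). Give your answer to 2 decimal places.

The intersection is the polygon with vertices (7.6,3), (5.111,3), (5.077,3.077), (7,5), (9.2,5).
By the shoelace formula its area is 4.80.

4.80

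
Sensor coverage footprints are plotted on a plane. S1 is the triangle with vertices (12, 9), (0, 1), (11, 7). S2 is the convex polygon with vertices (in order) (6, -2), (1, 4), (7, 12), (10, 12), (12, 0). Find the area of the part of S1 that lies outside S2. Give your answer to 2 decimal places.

|S1| = 8, |S1∩S2| = 6.6733.
|S1 ∖ S2| = |S1| − |S1∩S2| = 8 − 6.6733 = 1.33.

1.33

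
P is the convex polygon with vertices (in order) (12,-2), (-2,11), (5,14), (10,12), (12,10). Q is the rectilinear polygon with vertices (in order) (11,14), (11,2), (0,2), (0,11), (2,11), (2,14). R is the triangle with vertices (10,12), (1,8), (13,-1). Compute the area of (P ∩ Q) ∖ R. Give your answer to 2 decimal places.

|P ∩ Q| = 89.0989.
|(P ∩ Q) ∩ R| = 55.7215.
|(P ∩ Q) ∖ R| = 89.0989 − 55.7215 = 33.38.

33.38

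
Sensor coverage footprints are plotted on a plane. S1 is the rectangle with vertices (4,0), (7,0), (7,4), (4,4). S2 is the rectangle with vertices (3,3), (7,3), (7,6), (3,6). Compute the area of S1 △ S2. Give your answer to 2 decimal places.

|S1∩S2|: x∈[4,7], y∈[3,4] → 3·1 = 3.
|S1 △ S2| = |S1| + |S2| − 2·|S1∩S2| = 12 + 12 − 6 = 18.00.

18.00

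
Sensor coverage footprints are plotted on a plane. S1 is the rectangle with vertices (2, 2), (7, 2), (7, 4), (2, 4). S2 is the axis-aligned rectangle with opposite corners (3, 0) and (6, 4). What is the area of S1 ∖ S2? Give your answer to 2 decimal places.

|S1∩S2|: x∈[3,6], y∈[2,4] → 3·2 = 6.
|S1| = 10.
|S1 ∖ S2| = |S1| − |S1∩S2| = 10 − 6 = 4.00.

4.00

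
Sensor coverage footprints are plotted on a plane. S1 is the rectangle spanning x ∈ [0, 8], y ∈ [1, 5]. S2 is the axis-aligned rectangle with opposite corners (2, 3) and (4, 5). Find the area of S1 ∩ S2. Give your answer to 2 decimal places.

4.00

|S1∩S2|: x∈[2,4], y∈[3,5] → 2·2 = 4.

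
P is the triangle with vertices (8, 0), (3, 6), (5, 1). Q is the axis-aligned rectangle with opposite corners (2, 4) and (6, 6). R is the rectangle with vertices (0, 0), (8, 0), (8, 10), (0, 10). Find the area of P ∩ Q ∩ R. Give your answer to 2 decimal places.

0.87

The intersection is the polygon with vertices (3.8,4), (3,6), (4.667,4).
By the shoelace formula its area is 0.87.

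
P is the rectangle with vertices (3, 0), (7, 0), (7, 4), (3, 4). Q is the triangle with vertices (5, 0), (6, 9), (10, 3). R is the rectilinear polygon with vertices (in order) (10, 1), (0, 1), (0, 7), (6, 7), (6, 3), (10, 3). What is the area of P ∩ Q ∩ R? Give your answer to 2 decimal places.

4.13

The intersection is the polygon with vertices (7,1.2), (6.667,1), (5.111,1), (5.444,4), (6,4), (6,3), (7,3).
By the shoelace formula its area is 4.13.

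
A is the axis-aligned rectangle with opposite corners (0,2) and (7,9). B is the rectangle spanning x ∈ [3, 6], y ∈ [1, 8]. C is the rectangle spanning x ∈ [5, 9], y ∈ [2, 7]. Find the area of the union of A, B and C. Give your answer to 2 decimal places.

By inclusion–exclusion:
Individual areas: |A| = 49, |B| = 21, |C| = 20.
|A∩B|: x∈[3,6], y∈[2,8] → 3·6 = 18.
|A∩C|: x∈[5,7], y∈[2,7] → 2·5 = 10.
|B∩C|: x∈[5,6], y∈[2,7] → 1·5 = 5.
|A∩B∩C| = 5.
|A ∪ B ∪ C| = 90 − 33 + 5 = 62.00.

62.00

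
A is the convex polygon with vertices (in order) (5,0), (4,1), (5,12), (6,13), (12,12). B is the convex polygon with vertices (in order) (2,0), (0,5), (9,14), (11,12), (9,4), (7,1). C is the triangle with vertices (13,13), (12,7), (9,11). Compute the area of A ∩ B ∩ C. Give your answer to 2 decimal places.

2.41

The intersection is the polygon with vertices (10.312,9.25), (9,11), (11,12).
By the shoelace formula its area is 2.41.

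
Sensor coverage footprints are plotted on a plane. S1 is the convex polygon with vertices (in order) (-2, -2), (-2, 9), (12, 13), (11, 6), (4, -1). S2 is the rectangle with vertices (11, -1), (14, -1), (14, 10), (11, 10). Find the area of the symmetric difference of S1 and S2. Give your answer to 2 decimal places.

166.71

|S1| = 136, |S2| = 33, |S1∩S2| = 1.1429.
|S1 △ S2| = |S1| + |S2| − 2·|S1∩S2| = 136 + 33 − 2.2857 = 166.71.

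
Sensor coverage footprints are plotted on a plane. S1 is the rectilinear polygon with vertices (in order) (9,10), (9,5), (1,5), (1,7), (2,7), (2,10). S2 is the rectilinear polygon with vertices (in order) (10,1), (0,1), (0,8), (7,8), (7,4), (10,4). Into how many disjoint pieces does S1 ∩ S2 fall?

S1 ∩ S2 is a single connected region.

1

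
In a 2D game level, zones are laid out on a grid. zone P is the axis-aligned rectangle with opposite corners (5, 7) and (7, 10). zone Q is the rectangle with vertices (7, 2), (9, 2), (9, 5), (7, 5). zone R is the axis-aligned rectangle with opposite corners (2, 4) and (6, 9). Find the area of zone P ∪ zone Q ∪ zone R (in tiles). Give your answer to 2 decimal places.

30.00

By inclusion–exclusion:
Individual areas: |zone P| = 6, |zone Q| = 6, |zone R| = 20.
|zone P∩zone Q| = 0 (no overlap).
|zone P∩zone R|: x∈[5,6], y∈[7,9] → 1·2 = 2.
|zone Q∩zone R| = 0 (no overlap).
|zone P∩zone Q∩zone R| = 0.
|zone P ∪ zone Q ∪ zone R| = 32 − 2 + 0 = 30.00.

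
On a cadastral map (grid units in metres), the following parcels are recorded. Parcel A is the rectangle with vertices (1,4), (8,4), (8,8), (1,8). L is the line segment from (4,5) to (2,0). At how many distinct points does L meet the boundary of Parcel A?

The segment meets the boundary at (3.6,4).

1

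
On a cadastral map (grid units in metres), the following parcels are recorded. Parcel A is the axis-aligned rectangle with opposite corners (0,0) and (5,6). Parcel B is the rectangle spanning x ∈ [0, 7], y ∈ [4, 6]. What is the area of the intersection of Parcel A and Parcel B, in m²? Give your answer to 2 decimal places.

|Parcel A∩Parcel B|: x∈[0,5], y∈[4,6] → 5·2 = 10.

10.00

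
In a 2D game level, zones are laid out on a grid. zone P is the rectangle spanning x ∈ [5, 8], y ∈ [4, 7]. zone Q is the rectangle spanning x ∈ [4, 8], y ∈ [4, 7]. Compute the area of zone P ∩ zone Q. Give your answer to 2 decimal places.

9.00

|zone P∩zone Q|: x∈[5,8], y∈[4,7] → 3·3 = 9.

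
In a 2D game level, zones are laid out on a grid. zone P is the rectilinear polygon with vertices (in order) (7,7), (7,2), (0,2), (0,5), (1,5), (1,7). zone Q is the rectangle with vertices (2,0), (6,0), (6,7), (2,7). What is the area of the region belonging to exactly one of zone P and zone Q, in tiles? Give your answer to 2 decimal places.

|zone P| = 33, |zone Q| = 28, |zone P∩zone Q| = 20.
|zone P △ zone Q| = |zone P| + |zone Q| − 2·|zone P∩zone Q| = 33 + 28 − 40 = 21.00.

21.00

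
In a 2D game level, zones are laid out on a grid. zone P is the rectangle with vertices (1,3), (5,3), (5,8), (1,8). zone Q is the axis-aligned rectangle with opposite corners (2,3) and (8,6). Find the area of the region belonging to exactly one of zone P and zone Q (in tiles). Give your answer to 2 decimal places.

|zone P∩zone Q|: x∈[2,5], y∈[3,6] → 3·3 = 9.
|zone P △ zone Q| = |zone P| + |zone Q| − 2·|zone P∩zone Q| = 20 + 18 − 18 = 20.00.

20.00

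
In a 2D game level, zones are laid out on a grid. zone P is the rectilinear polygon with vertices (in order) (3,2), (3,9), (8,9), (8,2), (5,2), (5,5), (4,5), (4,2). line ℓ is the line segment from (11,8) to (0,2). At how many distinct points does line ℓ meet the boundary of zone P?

The segment meets the boundary at (3,3.636), (4,4.182), (5,4.727), (8,6.364).

4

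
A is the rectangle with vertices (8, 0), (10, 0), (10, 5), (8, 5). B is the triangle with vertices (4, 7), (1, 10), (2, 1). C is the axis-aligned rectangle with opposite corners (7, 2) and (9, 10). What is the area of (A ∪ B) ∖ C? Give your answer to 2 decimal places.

|A ∪ B| = 22.
|(A ∪ B) ∩ C| = 3.
|(A ∪ B) ∖ C| = 22 − 3 = 19.00.

19.00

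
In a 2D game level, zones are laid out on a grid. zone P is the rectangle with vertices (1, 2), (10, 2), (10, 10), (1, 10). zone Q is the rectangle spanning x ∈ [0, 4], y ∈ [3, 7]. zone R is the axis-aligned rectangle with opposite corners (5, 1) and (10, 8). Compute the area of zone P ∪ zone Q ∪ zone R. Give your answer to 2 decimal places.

By inclusion–exclusion:
Individual areas: |zone P| = 72, |zone Q| = 16, |zone R| = 35.
|zone P∩zone Q|: x∈[1,4], y∈[3,7] → 3·4 = 12.
|zone P∩zone R|: x∈[5,10], y∈[2,8] → 5·6 = 30.
|zone Q∩zone R| = 0 (no overlap).
|zone P∩zone Q∩zone R| = 0.
|zone P ∪ zone Q ∪ zone R| = 123 − 42 + 0 = 81.00.

81.00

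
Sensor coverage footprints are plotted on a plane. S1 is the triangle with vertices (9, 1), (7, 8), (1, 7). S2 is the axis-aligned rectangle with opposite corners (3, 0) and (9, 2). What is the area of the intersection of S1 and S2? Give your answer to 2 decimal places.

The intersection is the polygon with vertices (9,1), (7.667,2), (8.714,2).
By the shoelace formula its area is 0.52.

0.52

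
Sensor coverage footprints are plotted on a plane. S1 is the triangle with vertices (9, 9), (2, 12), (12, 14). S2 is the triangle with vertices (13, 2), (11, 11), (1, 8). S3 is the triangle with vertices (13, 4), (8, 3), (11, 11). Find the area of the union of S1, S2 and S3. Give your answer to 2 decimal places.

By inclusion–exclusion:
Individual areas: |S1| = 22, |S2| = 48, |S3| = 18.5.
|S1∩S2| = 2.0622.
|S1∩S3| = 0.
|S2∩S3| = 15.6737.
|S1∩S2∩S3| = 0.
|S1 ∪ S2 ∪ S3| = 88.5 − 17.7358 + 0 = 70.76.

70.76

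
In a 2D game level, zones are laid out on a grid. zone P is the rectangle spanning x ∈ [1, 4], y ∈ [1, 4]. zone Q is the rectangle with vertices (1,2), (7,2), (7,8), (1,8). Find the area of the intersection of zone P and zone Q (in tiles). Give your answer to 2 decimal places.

|zone P∩zone Q|: x∈[1,4], y∈[2,4] → 3·2 = 6.

6.00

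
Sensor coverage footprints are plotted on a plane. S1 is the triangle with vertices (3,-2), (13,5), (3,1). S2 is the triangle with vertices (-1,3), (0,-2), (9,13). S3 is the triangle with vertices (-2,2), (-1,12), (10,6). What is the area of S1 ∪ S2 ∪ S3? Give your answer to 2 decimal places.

87.27

By inclusion–exclusion:
Individual areas: |S1| = 15, |S2| = 30, |S3| = 58.
|S1∩S2| = 0.
|S1∩S3| = 0.
|S2∩S3| = 15.7296.
|S1∩S2∩S3| = 0.
|S1 ∪ S2 ∪ S3| = 103 − 15.7296 + 0 = 87.27.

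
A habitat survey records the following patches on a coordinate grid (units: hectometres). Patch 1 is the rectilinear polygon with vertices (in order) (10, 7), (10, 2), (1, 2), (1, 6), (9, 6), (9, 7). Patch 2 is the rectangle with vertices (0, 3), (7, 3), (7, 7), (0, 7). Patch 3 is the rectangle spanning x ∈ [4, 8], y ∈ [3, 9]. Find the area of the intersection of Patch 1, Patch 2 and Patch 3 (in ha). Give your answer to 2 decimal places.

9.00

The intersection is the polygon with vertices (7,6), (7,3), (4,3), (4,6).
By the shoelace formula its area is 9.00.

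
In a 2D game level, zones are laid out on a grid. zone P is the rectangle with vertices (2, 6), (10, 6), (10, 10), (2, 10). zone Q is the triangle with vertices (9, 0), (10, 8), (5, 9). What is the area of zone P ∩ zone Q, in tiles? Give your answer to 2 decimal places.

The intersection is the polygon with vertices (6.333,6), (5,9), (10,8), (9.75,6).
By the shoelace formula its area is 10.25.

10.25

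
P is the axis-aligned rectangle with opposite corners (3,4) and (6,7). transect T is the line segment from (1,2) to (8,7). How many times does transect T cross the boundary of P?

The segment meets the boundary at (6,5.571), (3.8,4).

2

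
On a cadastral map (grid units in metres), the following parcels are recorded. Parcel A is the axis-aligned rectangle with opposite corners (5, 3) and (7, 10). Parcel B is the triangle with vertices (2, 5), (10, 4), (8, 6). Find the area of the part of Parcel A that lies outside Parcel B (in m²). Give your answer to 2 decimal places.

11.67

|Parcel A| = 14, |Parcel A∩Parcel B| = 2.3333.
|Parcel A ∖ Parcel B| = |Parcel A| − |Parcel A∩Parcel B| = 14 − 2.3333 = 11.67.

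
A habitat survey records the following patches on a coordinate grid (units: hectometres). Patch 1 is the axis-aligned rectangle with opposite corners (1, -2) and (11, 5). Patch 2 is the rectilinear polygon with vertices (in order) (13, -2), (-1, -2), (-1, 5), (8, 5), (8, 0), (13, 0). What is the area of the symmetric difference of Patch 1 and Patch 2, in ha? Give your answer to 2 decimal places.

33.00

|Patch 1| = 70, |Patch 2| = 73, |Patch 1∩Patch 2| = 55.
|Patch 1 △ Patch 2| = |Patch 1| + |Patch 2| − 2·|Patch 1∩Patch 2| = 70 + 73 − 110 = 33.00.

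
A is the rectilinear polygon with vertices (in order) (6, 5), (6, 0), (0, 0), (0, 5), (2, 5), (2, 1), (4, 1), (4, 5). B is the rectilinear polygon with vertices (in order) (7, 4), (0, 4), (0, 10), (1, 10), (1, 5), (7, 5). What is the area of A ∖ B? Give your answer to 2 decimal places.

18.00

|A| = 22, |A∩B| = 4.
|A ∖ B| = |A| − |A∩B| = 22 − 4 = 18.00.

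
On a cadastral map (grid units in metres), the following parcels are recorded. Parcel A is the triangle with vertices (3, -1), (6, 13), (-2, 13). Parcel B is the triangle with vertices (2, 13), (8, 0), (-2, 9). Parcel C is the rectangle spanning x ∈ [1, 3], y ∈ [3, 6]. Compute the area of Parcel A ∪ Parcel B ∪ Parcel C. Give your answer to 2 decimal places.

66.87

By inclusion–exclusion:
Individual areas: |Parcel A| = 56, |Parcel B| = 38, |Parcel C| = 6.
|Parcel A∩Parcel B| = 27.5903.
|Parcel A∩Parcel C| = 5.5429.
|Parcel B∩Parcel C| = 1.25.
|Parcel A∩Parcel B∩Parcel C| = 1.25.
|Parcel A ∪ Parcel B ∪ Parcel C| = 100 − 34.3831 + 1.25 = 66.87.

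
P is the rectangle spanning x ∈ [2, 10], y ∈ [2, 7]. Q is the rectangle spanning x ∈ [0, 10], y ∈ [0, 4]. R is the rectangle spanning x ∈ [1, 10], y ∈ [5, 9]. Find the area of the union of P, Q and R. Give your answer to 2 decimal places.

By inclusion–exclusion:
Individual areas: |P| = 40, |Q| = 40, |R| = 36.
|P∩Q|: x∈[2,10], y∈[2,4] → 8·2 = 16.
|P∩R|: x∈[2,10], y∈[5,7] → 8·2 = 16.
|Q∩R| = 0 (no overlap).
|P∩Q∩R| = 0.
|P ∪ Q ∪ R| = 116 − 32 + 0 = 84.00.

84.00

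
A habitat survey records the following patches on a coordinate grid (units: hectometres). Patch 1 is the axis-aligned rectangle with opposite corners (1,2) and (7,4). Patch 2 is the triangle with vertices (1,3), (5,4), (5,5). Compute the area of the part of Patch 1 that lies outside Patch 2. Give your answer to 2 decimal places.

|Patch 1| = 12, |Patch 1∩Patch 2| = 1.
|Patch 1 ∖ Patch 2| = |Patch 1| − |Patch 1∩Patch 2| = 12 − 1 = 11.00.

11.00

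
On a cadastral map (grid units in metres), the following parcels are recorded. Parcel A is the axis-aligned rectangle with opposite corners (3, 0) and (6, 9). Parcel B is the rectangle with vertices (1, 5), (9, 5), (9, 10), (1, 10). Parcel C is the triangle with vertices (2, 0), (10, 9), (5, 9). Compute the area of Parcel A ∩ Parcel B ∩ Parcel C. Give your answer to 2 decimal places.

The intersection is the polygon with vertices (6,9), (6,5), (3.667,5), (5,9).
By the shoelace formula its area is 6.67.

6.67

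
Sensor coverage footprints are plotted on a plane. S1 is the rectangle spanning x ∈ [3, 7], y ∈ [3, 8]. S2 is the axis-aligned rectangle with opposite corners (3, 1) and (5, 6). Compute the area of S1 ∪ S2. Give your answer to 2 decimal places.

24.00

By inclusion–exclusion:
Individual areas: |S1| = 20, |S2| = 10.
|S1∩S2|: x∈[3,5], y∈[3,6] → 2·3 = 6.
|S1 ∪ S2| = 30 − 6 = 24.00.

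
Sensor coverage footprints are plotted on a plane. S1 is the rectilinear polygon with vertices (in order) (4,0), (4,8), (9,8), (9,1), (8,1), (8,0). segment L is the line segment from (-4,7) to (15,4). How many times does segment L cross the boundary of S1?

2

The segment meets the boundary at (9,4.947), (4,5.737).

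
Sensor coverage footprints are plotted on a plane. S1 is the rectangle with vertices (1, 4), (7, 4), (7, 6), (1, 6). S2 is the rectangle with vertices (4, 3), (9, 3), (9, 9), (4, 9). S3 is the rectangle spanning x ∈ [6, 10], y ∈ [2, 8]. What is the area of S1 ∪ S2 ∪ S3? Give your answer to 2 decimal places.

By inclusion–exclusion:
Individual areas: |S1| = 12, |S2| = 30, |S3| = 24.
|S1∩S2|: x∈[4,7], y∈[4,6] → 3·2 = 6.
|S1∩S3|: x∈[6,7], y∈[4,6] → 1·2 = 2.
|S2∩S3|: x∈[6,9], y∈[3,8] → 3·5 = 15.
|S1∩S2∩S3| = 2.
|S1 ∪ S2 ∪ S3| = 66 − 23 + 2 = 45.00.

45.00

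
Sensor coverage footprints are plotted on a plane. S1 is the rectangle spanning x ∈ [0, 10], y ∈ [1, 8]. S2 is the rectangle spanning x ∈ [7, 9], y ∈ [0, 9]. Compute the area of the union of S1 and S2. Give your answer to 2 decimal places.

By inclusion–exclusion:
Individual areas: |S1| = 70, |S2| = 18.
|S1∩S2|: x∈[7,9], y∈[1,8] → 2·7 = 14.
|S1 ∪ S2| = 88 − 14 = 74.00.

74.00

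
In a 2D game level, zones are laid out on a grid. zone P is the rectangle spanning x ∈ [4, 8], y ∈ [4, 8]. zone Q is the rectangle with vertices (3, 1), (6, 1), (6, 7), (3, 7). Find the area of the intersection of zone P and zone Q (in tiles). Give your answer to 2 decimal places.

6.00

|zone P∩zone Q|: x∈[4,6], y∈[4,7] → 2·3 = 6.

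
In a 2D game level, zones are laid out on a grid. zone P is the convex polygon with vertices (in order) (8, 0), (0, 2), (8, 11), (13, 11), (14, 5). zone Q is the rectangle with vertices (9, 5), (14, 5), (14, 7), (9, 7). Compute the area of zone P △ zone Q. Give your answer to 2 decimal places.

|zone P| = 92, |zone Q| = 10, |zone P∩zone Q| = 9.6667.
|zone P △ zone Q| = |zone P| + |zone Q| − 2·|zone P∩zone Q| = 92 + 10 − 19.3333 = 82.67.

82.67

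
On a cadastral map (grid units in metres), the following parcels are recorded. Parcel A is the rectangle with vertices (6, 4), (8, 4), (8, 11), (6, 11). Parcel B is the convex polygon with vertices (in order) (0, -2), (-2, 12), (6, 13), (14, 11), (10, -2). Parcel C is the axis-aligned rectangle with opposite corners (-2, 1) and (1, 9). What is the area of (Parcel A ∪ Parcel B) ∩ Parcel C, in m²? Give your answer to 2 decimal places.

16.00

The region (Parcel A ∪ Parcel B) ∩ Parcel C is the polygon with vertices (-1.571,9), (1,9), (1,1), (-0.429,1).
By the shoelace formula its area is 16.00.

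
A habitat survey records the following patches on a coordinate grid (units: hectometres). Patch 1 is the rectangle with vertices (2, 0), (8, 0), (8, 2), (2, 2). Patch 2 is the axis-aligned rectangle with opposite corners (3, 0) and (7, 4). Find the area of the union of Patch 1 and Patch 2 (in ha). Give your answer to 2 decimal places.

By inclusion–exclusion:
Individual areas: |Patch 1| = 12, |Patch 2| = 16.
|Patch 1∩Patch 2|: x∈[3,7], y∈[0,2] → 4·2 = 8.
|Patch 1 ∪ Patch 2| = 28 − 8 = 20.00.

20.00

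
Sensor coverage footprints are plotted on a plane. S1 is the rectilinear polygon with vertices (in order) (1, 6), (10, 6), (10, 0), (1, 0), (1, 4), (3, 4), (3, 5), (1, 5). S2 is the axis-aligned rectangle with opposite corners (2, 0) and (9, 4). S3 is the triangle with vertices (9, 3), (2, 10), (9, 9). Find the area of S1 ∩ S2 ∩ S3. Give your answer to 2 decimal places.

0.50

The intersection is the polygon with vertices (9,4), (9,3), (8,4).
By the shoelace formula its area is 0.50.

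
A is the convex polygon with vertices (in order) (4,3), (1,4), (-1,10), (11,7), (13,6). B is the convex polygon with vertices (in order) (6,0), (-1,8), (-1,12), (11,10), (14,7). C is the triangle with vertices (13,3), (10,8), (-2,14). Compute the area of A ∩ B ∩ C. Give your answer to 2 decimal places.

6.38

The intersection is the polygon with vertices (10.529,7.118), (11.5,5.5), (10.188,5.062), (5.759,8.31).
By the shoelace formula its area is 6.38.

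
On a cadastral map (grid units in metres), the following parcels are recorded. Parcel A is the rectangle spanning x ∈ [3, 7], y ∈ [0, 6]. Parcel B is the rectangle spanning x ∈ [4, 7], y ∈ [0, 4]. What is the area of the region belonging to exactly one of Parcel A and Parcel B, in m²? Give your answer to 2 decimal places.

12.00

|Parcel A∩Parcel B|: x∈[4,7], y∈[0,4] → 3·4 = 12.
|Parcel A △ Parcel B| = |Parcel A| + |Parcel B| − 2·|Parcel A∩Parcel B| = 24 + 12 − 24 = 12.00.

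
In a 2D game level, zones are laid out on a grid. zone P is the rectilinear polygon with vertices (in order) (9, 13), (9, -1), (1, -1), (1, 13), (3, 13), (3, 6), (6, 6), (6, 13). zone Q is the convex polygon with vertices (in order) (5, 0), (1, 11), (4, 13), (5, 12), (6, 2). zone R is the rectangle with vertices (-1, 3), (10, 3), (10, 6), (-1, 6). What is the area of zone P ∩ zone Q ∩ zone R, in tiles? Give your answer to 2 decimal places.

7.16

The intersection is the polygon with vertices (5.6,6), (5.9,3), (3.909,3), (2.818,6), (3,6).
By the shoelace formula its area is 7.16.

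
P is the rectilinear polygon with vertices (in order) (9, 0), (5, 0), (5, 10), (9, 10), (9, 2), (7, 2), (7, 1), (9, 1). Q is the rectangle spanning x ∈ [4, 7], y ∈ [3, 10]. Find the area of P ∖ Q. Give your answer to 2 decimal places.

24.00

|P| = 38, |P∩Q| = 14.
|P ∖ Q| = |P| − |P∩Q| = 38 − 14 = 24.00.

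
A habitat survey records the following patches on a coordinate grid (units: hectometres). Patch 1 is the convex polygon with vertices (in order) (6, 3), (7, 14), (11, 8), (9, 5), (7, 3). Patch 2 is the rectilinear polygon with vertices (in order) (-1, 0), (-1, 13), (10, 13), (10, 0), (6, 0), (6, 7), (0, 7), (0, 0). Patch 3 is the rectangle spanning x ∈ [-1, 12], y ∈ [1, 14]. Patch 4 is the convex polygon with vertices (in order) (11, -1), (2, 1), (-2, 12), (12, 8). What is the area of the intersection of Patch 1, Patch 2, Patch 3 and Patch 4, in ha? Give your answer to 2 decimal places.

The intersection is the polygon with vertices (10,6.5), (9,5), (7,3), (6,3), (6.595,9.544), (10,8.571).
By the shoelace formula its area is 17.82.

17.82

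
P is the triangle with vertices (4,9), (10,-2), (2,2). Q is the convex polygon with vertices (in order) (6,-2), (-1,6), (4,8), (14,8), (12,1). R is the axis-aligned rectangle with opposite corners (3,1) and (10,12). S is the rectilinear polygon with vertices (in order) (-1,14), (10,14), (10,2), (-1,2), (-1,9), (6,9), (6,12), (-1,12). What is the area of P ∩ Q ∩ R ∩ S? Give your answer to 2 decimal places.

The intersection is the polygon with vertices (3,5.5), (3.677,7.871), (4,8), (4.545,8), (7.818,2), (3,2).
By the shoelace formula its area is 18.18.

18.18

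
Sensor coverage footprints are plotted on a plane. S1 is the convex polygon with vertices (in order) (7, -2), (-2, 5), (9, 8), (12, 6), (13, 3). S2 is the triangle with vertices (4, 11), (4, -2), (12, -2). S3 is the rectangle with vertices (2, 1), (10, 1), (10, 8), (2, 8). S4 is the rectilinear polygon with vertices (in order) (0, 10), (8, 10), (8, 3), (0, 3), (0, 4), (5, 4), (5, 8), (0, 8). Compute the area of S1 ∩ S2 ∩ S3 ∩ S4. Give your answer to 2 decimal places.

11.21

The intersection is the polygon with vertices (6.299,7.263), (8,4.5), (8,3), (4,3), (4,4), (5,4), (5,6.909).
By the shoelace formula its area is 11.21.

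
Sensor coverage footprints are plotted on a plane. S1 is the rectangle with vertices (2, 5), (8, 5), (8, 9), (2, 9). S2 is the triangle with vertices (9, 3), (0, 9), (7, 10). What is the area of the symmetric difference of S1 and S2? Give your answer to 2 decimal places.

13.95

|S1| = 24, |S2| = 25.5, |S1∩S2| = 17.7738.
|S1 △ S2| = |S1| + |S2| − 2·|S1∩S2| = 24 + 25.5 − 35.5476 = 13.95.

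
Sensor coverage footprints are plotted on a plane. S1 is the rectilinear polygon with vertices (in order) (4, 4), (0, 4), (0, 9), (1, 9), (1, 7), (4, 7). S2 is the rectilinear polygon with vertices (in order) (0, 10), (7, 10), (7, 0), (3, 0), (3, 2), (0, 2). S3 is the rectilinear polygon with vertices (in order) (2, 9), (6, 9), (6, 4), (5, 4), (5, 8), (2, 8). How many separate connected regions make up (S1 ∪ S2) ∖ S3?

(S1 ∪ S2) ∖ S3 is a single connected region.

1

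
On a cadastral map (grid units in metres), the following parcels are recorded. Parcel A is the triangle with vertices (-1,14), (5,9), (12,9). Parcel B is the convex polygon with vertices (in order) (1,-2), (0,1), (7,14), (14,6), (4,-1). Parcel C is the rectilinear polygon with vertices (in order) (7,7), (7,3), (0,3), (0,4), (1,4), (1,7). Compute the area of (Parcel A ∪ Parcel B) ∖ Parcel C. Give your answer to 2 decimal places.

91.44

|Parcel A ∪ Parcel B| = 110.8242.
|(Parcel A ∪ Parcel B) ∩ Parcel C| = 19.3846.
|(Parcel A ∪ Parcel B) ∖ Parcel C| = 110.8242 − 19.3846 = 91.44.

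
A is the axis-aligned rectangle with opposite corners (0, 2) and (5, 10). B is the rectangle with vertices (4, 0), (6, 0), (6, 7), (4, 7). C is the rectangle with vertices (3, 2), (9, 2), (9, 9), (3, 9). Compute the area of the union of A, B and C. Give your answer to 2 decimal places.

By inclusion–exclusion:
Individual areas: |A| = 40, |B| = 14, |C| = 42.
|A∩B|: x∈[4,5], y∈[2,7] → 1·5 = 5.
|A∩C|: x∈[3,5], y∈[2,9] → 2·7 = 14.
|B∩C|: x∈[4,6], y∈[2,7] → 2·5 = 10.
|A∩B∩C| = 5.
|A ∪ B ∪ C| = 96 − 29 + 5 = 72.00.

72.00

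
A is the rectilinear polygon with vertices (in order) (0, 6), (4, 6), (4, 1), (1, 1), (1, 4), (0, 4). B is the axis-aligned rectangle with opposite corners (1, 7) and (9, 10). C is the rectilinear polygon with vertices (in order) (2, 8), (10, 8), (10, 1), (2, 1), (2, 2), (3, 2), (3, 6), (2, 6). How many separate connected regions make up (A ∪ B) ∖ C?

2

(A ∪ B) ∖ C splits into 2 disjoint pieces (area 11, area 17).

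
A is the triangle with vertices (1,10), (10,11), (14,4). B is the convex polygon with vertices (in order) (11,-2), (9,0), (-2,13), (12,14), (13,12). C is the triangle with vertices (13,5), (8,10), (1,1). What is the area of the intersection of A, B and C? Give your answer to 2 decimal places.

The intersection is the polygon with vertices (11.99,4.928), (6.151,7.623), (8,10), (12.125,5.875).
By the shoelace formula its area is 11.66.

11.66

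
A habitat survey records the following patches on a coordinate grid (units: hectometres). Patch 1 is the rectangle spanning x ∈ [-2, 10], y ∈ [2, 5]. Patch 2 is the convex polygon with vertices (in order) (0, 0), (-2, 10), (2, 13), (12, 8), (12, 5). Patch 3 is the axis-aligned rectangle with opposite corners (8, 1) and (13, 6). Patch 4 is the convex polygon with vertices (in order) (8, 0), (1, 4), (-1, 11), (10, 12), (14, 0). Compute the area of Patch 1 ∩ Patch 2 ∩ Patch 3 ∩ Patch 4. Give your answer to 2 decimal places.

2.50

The intersection is the polygon with vertices (8,3.333), (8,5), (10,5), (10,4.167).
By the shoelace formula its area is 2.50.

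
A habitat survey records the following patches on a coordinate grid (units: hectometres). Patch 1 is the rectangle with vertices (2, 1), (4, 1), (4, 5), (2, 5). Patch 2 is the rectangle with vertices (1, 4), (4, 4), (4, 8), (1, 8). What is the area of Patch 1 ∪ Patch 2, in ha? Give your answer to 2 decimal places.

By inclusion–exclusion:
Individual areas: |Patch 1| = 8, |Patch 2| = 12.
|Patch 1∩Patch 2|: x∈[2,4], y∈[4,5] → 2·1 = 2.
|Patch 1 ∪ Patch 2| = 20 − 2 = 18.00.

18.00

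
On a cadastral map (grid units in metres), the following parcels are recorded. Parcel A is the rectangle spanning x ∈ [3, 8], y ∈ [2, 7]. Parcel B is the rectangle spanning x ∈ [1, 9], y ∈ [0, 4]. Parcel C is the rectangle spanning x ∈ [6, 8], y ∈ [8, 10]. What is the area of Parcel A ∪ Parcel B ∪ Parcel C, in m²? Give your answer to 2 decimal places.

51.00

By inclusion–exclusion:
Individual areas: |Parcel A| = 25, |Parcel B| = 32, |Parcel C| = 4.
|Parcel A∩Parcel B|: x∈[3,8], y∈[2,4] → 5·2 = 10.
|Parcel A∩Parcel C| = 0 (no overlap).
|Parcel B∩Parcel C| = 0 (no overlap).
|Parcel A∩Parcel B∩Parcel C| = 0.
|Parcel A ∪ Parcel B ∪ Parcel C| = 61 − 10 + 0 = 51.00.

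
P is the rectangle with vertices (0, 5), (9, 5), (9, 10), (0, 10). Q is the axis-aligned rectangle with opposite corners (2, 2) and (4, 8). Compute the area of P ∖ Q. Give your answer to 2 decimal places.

39.00

|P∩Q|: x∈[2,4], y∈[5,8] → 2·3 = 6.
|P| = 45.
|P ∖ Q| = |P| − |P∩Q| = 45 − 6 = 39.00.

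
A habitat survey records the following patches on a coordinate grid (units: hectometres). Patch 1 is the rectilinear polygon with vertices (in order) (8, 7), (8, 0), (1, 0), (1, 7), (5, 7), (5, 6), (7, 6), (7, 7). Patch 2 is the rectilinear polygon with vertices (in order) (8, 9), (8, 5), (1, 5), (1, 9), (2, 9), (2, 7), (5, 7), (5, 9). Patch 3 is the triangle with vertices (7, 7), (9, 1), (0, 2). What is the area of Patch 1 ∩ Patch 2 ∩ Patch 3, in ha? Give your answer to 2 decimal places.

2.77

The intersection is the polygon with vertices (4.2,5), (5.6,6), (7,6), (7,7), (7.667,5).
By the shoelace formula its area is 2.77.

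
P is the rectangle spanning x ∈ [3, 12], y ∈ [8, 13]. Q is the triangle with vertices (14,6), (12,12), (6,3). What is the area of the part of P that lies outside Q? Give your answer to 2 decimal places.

|P| = 45, |P∩Q| = 5.3333.
|P ∖ Q| = |P| − |P∩Q| = 45 − 5.3333 = 39.67.

39.67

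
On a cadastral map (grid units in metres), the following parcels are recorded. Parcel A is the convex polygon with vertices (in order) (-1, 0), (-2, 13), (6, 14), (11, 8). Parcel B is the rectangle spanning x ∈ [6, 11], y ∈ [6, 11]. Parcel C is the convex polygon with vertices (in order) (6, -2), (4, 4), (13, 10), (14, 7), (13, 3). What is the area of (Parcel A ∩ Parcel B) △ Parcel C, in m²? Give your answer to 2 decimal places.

|Parcel A ∩ Parcel B| = 18.25.
|(Parcel A ∩ Parcel B) ∩ Parcel C| = 2.2143.
|(Parcel A ∩ Parcel B) △ Parcel C| = 18.25 + 61 − 4.4286 = 74.82.

74.82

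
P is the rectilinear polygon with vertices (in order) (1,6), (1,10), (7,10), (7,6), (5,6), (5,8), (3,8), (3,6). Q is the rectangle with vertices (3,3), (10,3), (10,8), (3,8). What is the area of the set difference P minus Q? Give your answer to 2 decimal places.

|P| = 20, |P∩Q| = 4.
|P ∖ Q| = |P| − |P∩Q| = 20 − 4 = 16.00.

16.00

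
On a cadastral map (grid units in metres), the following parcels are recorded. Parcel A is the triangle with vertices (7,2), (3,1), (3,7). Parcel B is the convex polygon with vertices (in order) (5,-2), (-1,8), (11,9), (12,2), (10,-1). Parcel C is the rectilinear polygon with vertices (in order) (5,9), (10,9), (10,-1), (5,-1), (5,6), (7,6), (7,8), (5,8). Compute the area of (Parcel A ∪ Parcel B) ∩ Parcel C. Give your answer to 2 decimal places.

44.54

The region (Parcel A ∪ Parcel B) ∩ Parcel C is the polygon with vertices (10,8.917), (10,-1), (5,-1), (5,6), (7,6), (7,8), (5,8), (5,8.5).
By the shoelace formula its area is 44.54.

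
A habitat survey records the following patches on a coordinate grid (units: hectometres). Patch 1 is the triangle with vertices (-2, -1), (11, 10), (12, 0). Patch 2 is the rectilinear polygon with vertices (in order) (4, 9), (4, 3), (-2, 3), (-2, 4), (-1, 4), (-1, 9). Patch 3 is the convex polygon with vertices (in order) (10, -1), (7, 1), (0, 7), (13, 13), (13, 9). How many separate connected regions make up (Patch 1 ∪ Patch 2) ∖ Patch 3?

(Patch 1 ∪ Patch 2) ∖ Patch 3 splits into 2 disjoint pieces (area 43.208, area 3.718).

2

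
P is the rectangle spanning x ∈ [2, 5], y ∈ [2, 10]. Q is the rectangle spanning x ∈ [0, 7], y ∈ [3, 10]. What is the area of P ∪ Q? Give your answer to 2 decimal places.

52.00

By inclusion–exclusion:
Individual areas: |P| = 24, |Q| = 49.
|P∩Q|: x∈[2,5], y∈[3,10] → 3·7 = 21.
|P ∪ Q| = 73 − 21 = 52.00.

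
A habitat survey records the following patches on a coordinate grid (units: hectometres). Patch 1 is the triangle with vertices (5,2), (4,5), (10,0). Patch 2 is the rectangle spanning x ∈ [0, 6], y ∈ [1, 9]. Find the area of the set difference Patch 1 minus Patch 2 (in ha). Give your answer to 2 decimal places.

3.47

|Patch 1| = 6.5, |Patch 1∩Patch 2| = 3.0333.
|Patch 1 ∖ Patch 2| = |Patch 1| − |Patch 1∩Patch 2| = 6.5 − 3.0333 = 3.47.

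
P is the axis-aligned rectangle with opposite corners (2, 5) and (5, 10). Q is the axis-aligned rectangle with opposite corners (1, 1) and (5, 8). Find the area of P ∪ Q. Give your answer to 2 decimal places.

34.00

By inclusion–exclusion:
Individual areas: |P| = 15, |Q| = 28.
|P∩Q|: x∈[2,5], y∈[5,8] → 3·3 = 9.
|P ∪ Q| = 43 − 9 = 34.00.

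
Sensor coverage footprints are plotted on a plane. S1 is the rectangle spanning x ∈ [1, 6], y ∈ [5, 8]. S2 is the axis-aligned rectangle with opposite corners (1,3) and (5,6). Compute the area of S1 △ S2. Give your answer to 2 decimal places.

19.00

|S1∩S2|: x∈[1,5], y∈[5,6] → 4·1 = 4.
|S1 △ S2| = |S1| + |S2| − 2·|S1∩S2| = 15 + 12 − 8 = 19.00.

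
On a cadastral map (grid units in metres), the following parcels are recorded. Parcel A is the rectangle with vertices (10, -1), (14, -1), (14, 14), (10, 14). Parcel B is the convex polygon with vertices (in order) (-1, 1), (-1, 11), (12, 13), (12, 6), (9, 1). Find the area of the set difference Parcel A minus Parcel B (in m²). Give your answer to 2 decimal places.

|Parcel A| = 60, |Parcel A∩Parcel B| = 17.0256.
|Parcel A ∖ Parcel B| = |Parcel A| − |Parcel A∩Parcel B| = 60 − 17.0256 = 42.97.

42.97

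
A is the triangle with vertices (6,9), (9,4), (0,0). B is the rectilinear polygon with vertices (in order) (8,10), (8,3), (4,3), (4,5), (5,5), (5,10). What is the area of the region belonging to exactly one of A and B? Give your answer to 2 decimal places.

|A| = 28.5, |B| = 23, |A∩B| = 15.5694.
|A △ B| = |A| + |B| − 2·|A∩B| = 28.5 + 23 − 31.1389 = 20.36.

20.36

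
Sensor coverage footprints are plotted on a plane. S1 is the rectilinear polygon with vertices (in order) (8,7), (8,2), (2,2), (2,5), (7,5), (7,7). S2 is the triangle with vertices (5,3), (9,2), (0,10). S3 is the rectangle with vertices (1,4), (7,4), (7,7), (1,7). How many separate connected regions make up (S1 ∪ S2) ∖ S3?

(S1 ∪ S2) ∖ S3 splits into 2 disjoint pieces (area 15.3194, area 1.8482).

2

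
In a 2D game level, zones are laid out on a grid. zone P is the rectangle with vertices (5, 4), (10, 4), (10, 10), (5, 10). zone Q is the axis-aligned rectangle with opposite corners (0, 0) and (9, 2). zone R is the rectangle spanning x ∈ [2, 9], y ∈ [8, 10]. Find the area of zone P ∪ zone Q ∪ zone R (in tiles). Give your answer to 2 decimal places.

By inclusion–exclusion:
Individual areas: |zone P| = 30, |zone Q| = 18, |zone R| = 14.
|zone P∩zone Q| = 0 (no overlap).
|zone P∩zone R|: x∈[5,9], y∈[8,10] → 4·2 = 8.
|zone Q∩zone R| = 0 (no overlap).
|zone P∩zone Q∩zone R| = 0.
|zone P ∪ zone Q ∪ zone R| = 62 − 8 + 0 = 54.00.

54.00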